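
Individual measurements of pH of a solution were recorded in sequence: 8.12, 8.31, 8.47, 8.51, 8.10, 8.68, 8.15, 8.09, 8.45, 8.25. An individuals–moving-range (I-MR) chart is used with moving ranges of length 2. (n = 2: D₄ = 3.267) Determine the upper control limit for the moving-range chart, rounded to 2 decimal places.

Moving ranges: 0.19, 0.16, 0.04, 0.41, 0.58, 0.53, 0.06, 0.36, 0.20; M̄R̄ = 2.5300 / 9 = 0.2811
UCL_MR = D₄·M̄R̄ = 3.267 × 0.2811 = 0.9184

0.92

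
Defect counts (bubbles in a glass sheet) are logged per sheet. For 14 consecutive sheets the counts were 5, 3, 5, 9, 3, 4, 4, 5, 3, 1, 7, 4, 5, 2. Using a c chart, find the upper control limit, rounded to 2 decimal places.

c̄ = (5 + 3 + 5 + 9 + 3 + 4 + 4 + 5 + 3 + 1 + 7 + 4 + 5 + 2) / 14 = 60 / 14 = 4.2857
UCL = c̄ + 3√c̄ = 4.2857 + 3 × √4.2857 = 4.2857 + 3 × 2.0702 = 10.4963

10.50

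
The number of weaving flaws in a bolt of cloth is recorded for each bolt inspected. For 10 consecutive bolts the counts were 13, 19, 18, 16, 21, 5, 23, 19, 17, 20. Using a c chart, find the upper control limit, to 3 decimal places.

c̄ = (13 + 19 + 18 + 16 + 21 + 5 + 23 + 19 + 17 + 20) / 10 = 171 / 10 = 17.1000
UCL = c̄ + 3√c̄ = 17.1000 + 3 × √17.1000 = 17.1000 + 3 × 4.1352 = 29.5056

29.506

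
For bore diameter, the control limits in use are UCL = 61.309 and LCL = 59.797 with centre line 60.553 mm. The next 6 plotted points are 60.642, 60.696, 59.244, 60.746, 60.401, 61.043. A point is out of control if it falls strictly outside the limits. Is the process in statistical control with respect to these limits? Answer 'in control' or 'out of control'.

out of control

Compare each point to [59.797, 61.309]: sample 3 = 59.244 < LCL.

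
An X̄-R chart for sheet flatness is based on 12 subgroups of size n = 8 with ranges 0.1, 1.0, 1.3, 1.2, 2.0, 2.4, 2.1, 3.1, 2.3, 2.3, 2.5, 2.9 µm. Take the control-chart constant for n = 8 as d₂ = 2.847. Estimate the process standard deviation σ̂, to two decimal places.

0.68

R̄ = (0.1 + 1.0 + 1.3 + 1.2 + 2.0 + 2.4 + 2.1 + 3.1 + 2.3 + 2.3 + 2.5 + 2.9) / 12 = 1.9333
σ̂ = R̄ / d₂ = 1.9333 / 2.847 = 0.6791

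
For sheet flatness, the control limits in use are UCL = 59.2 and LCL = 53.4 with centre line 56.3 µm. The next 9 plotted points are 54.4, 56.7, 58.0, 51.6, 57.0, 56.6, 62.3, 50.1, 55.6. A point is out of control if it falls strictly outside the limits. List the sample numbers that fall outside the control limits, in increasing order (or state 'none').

4, 7, 8

Compare each point to [53.4, 59.2]: sample 4 = 51.6 < LCL; sample 7 = 62.3 > UCL; sample 8 = 50.1 < LCL.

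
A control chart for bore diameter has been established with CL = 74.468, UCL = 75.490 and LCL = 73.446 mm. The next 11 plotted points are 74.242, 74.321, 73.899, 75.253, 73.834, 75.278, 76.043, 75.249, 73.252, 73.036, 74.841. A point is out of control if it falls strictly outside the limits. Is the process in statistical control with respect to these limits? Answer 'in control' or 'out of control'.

out of control

Compare each point to [73.446, 75.490]: sample 7 = 76.043 > UCL; sample 9 = 73.252 < LCL; sample 10 = 73.036 < LCL.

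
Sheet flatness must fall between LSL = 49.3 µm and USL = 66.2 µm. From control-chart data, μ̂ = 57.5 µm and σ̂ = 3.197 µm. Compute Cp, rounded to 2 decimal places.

0.88

Cp = (USL − LSL) / (6σ̂) = (66.2 − 49.3) / (6 × 3.197) = 16.9000 / 19.1820 = 0.8810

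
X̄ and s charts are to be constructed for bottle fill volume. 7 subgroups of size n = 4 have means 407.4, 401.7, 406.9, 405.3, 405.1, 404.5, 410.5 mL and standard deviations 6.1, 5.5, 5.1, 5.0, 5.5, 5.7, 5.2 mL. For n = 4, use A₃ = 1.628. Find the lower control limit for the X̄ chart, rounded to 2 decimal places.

X̄̄ = (407.4 + 401.7 + 406.9 + 405.3 + 405.1 + 404.5 + 410.5) / 7 = 405.9143
s̄ = (6.1 + 5.5 + 5.1 + 5.0 + 5.5 + 5.7 + 5.2) / 7 = 5.4429
LCL = X̄̄ − A₃·s̄ = 405.9143 − 1.628 × 5.4429 = 397.0533

397.05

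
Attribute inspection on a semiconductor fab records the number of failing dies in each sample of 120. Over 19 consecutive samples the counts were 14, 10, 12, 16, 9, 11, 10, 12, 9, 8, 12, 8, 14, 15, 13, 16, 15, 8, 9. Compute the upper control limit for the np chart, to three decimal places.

21.355

p̄ = Σdᵢ / (k·n) = 221 / (19 × 120) = 0.09693
UCL = np̄ + 3·√(np̄(1−p̄)) = 11.6316 + 3 × √(11.6316×0.90307) = 11.6316 + 3 × 3.2410 = 21.3546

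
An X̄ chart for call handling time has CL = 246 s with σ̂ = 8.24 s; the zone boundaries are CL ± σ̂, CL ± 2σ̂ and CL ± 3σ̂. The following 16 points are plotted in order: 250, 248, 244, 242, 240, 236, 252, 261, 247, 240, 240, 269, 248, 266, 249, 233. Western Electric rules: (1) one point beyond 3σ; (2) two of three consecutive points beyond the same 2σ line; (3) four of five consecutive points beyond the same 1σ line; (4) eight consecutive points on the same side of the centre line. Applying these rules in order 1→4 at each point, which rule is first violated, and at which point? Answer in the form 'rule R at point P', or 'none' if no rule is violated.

rule 2 at point 14

Zone of each point (C = within 1σ̂, B = 1σ̂–2σ̂, A = 2σ̂–3σ̂, * = beyond 3σ̂; sign = side of CL): 1:+C, 2:+C, 3:-C, 4:-C, 5:-C, 6:-B, 7:+C, 8:+B, 9:+C, 10:-C, 11:-C, 12:+A, 13:+C, 14:+A, 15:+C, 16:-B
Rule 2 (two of three consecutive points beyond the same 2σ limit) is satisfied at point 14.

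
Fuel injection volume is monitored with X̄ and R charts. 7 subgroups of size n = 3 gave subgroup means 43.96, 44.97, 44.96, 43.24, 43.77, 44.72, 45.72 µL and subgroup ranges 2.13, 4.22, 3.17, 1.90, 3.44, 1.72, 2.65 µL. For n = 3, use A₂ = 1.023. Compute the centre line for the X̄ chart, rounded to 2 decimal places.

X̄̄ = (43.96 + 44.97 + 44.96 + 43.24 + 43.77 + 44.72 + 45.72) / 7 = 311.3400 / 7 = 44.4771
CL = X̄̄ = 44.4771

44.48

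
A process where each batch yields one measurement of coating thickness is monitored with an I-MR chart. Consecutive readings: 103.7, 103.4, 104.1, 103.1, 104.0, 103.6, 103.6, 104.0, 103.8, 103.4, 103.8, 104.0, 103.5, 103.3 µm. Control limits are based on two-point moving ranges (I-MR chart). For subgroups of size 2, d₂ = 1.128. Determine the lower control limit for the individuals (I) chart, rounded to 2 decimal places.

102.52

X̄ = (103.7 + 103.4 + 104.1 + 103.1 + 104.0 + 103.6 + 103.6 + 104.0 + 103.8 + 103.4 + 103.8 + 104.0 + 103.5 + 103.3) / 14 = 103.6643
Moving ranges: 0.3, 0.7, 1.0, 0.9, 0.4, 0.0, 0.4, 0.2, 0.4, 0.4, 0.2, 0.5, 0.2; M̄R̄ = 5.6000 / 13 = 0.4308
LCL = X̄ − 3·M̄R̄/d₂ = 103.6643 − 3 × 0.4308 / 1.128 = 102.5186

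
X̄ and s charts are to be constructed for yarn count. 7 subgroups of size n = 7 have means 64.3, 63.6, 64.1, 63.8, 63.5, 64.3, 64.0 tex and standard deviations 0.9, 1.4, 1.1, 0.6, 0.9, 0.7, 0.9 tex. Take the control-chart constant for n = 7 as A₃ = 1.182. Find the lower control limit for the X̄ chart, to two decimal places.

X̄̄ = (64.3 + 63.6 + 64.1 + 63.8 + 63.5 + 64.3 + 64.0) / 7 = 63.9429
s̄ = (0.9 + 1.4 + 1.1 + 0.6 + 0.9 + 0.7 + 0.9) / 7 = 0.9286
LCL = X̄̄ − A₃·s̄ = 63.9429 − 1.182 × 0.9286 = 62.8453

62.85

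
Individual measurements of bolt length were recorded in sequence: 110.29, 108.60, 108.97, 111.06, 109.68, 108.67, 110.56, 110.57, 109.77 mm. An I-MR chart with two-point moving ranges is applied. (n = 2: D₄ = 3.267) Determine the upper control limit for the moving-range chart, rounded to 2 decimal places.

3.77

Moving ranges: 1.69, 0.37, 2.09, 1.38, 1.01, 1.89, 0.01, 0.80; M̄R̄ = 9.2400 / 8 = 1.1550
UCL_MR = D₄·M̄R̄ = 3.267 × 1.1550 = 3.7734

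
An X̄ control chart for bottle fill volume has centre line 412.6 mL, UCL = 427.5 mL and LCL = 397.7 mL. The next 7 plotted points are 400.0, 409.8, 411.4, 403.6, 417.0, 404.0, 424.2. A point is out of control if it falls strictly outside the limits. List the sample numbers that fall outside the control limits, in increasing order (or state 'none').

All 7 points lie within [397.7, 427.5].

none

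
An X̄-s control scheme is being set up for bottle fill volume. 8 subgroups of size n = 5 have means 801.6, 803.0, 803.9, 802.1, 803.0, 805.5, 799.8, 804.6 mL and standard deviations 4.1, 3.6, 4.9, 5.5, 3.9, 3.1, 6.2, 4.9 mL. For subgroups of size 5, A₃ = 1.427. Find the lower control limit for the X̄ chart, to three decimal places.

X̄̄ = (801.6 + 803.0 + 803.9 + 802.1 + 803.0 + 805.5 + 799.8 + 804.6) / 8 = 802.9375
s̄ = (4.1 + 3.6 + 4.9 + 5.5 + 3.9 + 3.1 + 6.2 + 4.9) / 8 = 4.5250
LCL = X̄̄ − A₃·s̄ = 802.9375 − 1.427 × 4.5250 = 796.4803

796.480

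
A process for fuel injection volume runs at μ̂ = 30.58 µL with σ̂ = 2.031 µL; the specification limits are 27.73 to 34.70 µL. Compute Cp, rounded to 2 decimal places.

Cp = (USL − LSL) / (6σ̂) = (34.70 − 27.73) / (6 × 2.031) = 6.9700 / 12.1860 = 0.5720

0.57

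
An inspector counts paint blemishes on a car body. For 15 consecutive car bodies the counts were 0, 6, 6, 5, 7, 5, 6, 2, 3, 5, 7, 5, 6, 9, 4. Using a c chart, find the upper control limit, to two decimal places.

11.82

c̄ = (0 + 6 + 6 + 5 + 7 + 5 + 6 + 2 + 3 + 5 + 7 + 5 + 6 + 9 + 4) / 15 = 76 / 15 = 5.0667
UCL = c̄ + 3√c̄ = 5.0667 + 3 × √5.0667 = 5.0667 + 3 × 2.2509 = 11.8194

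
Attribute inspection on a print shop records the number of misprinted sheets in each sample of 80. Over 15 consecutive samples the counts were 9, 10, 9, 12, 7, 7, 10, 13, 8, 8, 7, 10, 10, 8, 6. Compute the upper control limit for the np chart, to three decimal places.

17.384

p̄ = Σdᵢ / (k·n) = 134 / (15 × 80) = 0.11167
UCL = np̄ + 3·√(np̄(1−p̄)) = 8.9333 + 3 × √(8.9333×0.88833) = 8.9333 + 3 × 2.8171 = 17.3845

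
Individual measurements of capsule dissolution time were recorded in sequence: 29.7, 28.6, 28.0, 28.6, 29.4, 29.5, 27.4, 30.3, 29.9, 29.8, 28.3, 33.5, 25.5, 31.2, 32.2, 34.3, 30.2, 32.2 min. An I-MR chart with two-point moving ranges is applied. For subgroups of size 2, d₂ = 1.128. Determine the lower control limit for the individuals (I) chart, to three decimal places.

23.930

X̄ = (29.7 + 28.6 + 28.0 + 28.6 + 29.4 + 29.5 + 27.4 + 30.3 + 29.9 + 29.8 + 28.3 + 33.5 + 25.5 + 31.2 + 32.2 + 34.3 + 30.2 + 32.2) / 18 = 29.9222
Moving ranges: 1.1, 0.6, 0.6, 0.8, 0.1, 2.1, 2.9, 0.4, 0.1, 1.5, 5.2, 8.0, 5.7, 1.0, 2.1, 4.1, 2.0; M̄R̄ = 38.3000 / 17 = 2.2529
LCL = X̄ − 3·M̄R̄/d₂ = 29.9222 − 3 × 2.2529 / 1.128 = 23.9304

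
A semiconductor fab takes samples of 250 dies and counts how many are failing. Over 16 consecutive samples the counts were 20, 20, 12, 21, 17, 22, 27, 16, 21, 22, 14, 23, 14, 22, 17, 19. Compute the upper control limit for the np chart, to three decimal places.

p̄ = Σdᵢ / (k·n) = 307 / (16 × 250) = 0.07675
UCL = np̄ + 3·√(np̄(1−p̄)) = 19.1875 + 3 × √(19.1875×0.92325) = 19.1875 + 3 × 4.2089 = 31.8142

31.814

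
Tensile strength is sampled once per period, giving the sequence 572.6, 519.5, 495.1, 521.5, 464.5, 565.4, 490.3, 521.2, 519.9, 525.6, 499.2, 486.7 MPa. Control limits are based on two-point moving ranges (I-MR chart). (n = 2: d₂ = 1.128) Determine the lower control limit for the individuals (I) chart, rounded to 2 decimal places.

X̄ = (572.6 + 519.5 + 495.1 + 521.5 + 464.5 + 565.4 + 490.3 + 521.2 + 519.9 + 525.6 + 499.2 + 486.7) / 12 = 515.1250
Moving ranges: 53.1, 24.4, 26.4, 57.0, 100.9, 75.1, 30.9, 1.3, 5.7, 26.4, 12.5; M̄R̄ = 413.7000 / 11 = 37.6091
LCL = X̄ − 3·M̄R̄/d₂ = 515.1250 − 3 × 37.6091 / 1.128 = 415.1008

415.10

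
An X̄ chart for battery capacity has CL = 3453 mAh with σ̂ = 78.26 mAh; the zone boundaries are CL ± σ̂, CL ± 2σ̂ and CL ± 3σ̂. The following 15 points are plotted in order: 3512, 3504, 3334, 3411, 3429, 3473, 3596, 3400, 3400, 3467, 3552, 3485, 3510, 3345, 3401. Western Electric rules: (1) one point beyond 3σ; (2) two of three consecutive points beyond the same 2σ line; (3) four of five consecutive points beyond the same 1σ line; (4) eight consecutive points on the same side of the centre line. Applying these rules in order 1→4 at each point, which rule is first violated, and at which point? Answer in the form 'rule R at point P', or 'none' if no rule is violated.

Zone of each point (C = within 1σ̂, B = 1σ̂–2σ̂, A = 2σ̂–3σ̂, * = beyond 3σ̂; sign = side of CL): 1:+C, 2:+C, 3:-B, 4:-C, 5:-C, 6:+C, 7:+B, 8:-C, 9:-C, 10:+C, 11:+B, 12:+C, 13:+C, 14:-B, 15:-C
No rule fires across all 15 points.

none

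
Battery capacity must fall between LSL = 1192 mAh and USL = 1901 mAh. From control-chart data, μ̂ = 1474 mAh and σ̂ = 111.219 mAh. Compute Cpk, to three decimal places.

0.845

Cpu = (USL − μ̂) / (3σ̂) = (1901 − 1474) / (3 × 111.219) = 1.2798; Cpl = (μ̂ − LSL) / (3σ̂) = (1474 − 1192) / (3 × 111.219) = 0.8452; Cpk = min(Cpu, Cpl) = 0.8452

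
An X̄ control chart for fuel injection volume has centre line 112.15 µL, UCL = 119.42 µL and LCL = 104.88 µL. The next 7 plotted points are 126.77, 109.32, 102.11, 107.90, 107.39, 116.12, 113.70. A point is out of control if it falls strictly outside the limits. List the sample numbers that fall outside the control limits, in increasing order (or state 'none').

1, 3

Compare each point to [104.88, 119.42]: sample 1 = 126.77 > UCL; sample 3 = 102.11 < LCL.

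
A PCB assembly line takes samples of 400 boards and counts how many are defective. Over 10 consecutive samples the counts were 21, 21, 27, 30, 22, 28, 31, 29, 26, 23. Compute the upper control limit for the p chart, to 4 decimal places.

p̄ = Σdᵢ / (k·n) = 258 / (10 × 400) = 0.06450
UCL = p̄ + 3·√(p̄(1−p̄)/n) = 0.06450 + 3 × √(0.06450×0.93550/400) = 0.06450 + 3 × 0.01228 = 0.10135

0.1013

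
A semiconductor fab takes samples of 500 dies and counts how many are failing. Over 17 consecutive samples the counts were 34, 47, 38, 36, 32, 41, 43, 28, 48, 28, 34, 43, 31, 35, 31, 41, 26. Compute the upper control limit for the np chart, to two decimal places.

p̄ = Σdᵢ / (k·n) = 616 / (17 × 500) = 0.07247
UCL = np̄ + 3·√(np̄(1−p̄)) = 36.2353 + 3 × √(36.2353×0.92753) = 36.2353 + 3 × 5.7974 = 53.6274

53.63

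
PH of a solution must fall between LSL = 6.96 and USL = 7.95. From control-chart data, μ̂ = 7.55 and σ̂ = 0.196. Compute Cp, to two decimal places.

0.84

Cp = (USL − LSL) / (6σ̂) = (7.95 − 6.96) / (6 × 0.196) = 0.9900 / 1.1760 = 0.8418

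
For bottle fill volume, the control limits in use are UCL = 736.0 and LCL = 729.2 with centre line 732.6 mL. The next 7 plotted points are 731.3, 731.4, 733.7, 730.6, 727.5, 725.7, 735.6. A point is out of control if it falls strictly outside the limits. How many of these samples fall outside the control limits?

Compare each point to [729.2, 736.0]: sample 5 = 727.5 < LCL; sample 6 = 725.7 < LCL.

2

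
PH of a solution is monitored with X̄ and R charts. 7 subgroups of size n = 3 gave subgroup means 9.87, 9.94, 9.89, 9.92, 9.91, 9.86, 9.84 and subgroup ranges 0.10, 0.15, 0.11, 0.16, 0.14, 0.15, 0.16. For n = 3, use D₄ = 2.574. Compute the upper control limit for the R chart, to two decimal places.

R̄ = (0.10 + 0.15 + 0.11 + 0.16 + 0.14 + 0.15 + 0.16) / 7 = 0.9700 / 7 = 0.1386
UCL_R = D₄·R̄ = 2.574 × 0.1386 = 0.3567

0.36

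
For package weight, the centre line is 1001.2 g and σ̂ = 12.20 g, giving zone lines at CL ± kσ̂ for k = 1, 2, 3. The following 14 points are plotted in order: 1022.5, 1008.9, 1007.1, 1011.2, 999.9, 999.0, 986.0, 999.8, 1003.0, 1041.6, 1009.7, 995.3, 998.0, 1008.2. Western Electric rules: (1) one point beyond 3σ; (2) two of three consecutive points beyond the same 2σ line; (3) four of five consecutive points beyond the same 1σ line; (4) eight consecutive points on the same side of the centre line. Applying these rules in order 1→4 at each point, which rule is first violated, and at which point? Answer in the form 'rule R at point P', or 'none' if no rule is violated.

rule 1 at point 10

Zone of each point (C = within 1σ̂, B = 1σ̂–2σ̂, A = 2σ̂–3σ̂, * = beyond 3σ̂; sign = side of CL): 1:+B, 2:+C, 3:+C, 4:+C, 5:-C, 6:-C, 7:-B, 8:-C, 9:+C, 10:+*, 11:+C, 12:-C, 13:-C, 14:+C
Rule 1 (one point beyond the 3σ limits) is satisfied at point 10.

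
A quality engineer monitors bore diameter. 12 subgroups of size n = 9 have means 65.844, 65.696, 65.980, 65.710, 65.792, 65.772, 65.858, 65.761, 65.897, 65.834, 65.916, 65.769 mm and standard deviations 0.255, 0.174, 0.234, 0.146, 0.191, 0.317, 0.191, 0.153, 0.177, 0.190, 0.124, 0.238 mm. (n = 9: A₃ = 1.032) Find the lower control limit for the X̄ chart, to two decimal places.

X̄̄ = (65.844 + 65.696 + 65.980 + 65.710 + 65.792 + 65.772 + 65.858 + 65.761 + 65.897 + 65.834 + 65.916 + 65.769) / 12 = 65.8191
s̄ = (0.255 + 0.174 + 0.234 + 0.146 + 0.191 + 0.317 + 0.191 + 0.153 + 0.177 + 0.190 + 0.124 + 0.238) / 12 = 0.1992
LCL = X̄̄ − A₃·s̄ = 65.8191 − 1.032 × 0.1992 = 65.6135

65.61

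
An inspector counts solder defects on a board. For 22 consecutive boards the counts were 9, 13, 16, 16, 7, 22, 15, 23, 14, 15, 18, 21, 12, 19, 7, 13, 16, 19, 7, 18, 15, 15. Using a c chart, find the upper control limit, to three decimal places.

26.619

c̄ = (9 + 13 + 16 + 16 + 7 + 22 + 15 + 23 + 14 + 15 + 18 + 21 + 12 + 19 + 7 + 13 + 16 + 19 + 7 + 18 + 15 + 15) / 22 = 330 / 22 = 15.0000
UCL = c̄ + 3√c̄ = 15.0000 + 3 × √15.0000 = 15.0000 + 3 × 3.8730 = 26.6190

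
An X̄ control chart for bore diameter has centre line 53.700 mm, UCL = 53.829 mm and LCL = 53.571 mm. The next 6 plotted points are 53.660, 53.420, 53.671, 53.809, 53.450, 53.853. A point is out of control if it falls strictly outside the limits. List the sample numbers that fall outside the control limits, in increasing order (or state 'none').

2, 5, 6

Compare each point to [53.571, 53.829]: sample 2 = 53.420 < LCL; sample 5 = 53.450 < LCL; sample 6 = 53.853 > UCL.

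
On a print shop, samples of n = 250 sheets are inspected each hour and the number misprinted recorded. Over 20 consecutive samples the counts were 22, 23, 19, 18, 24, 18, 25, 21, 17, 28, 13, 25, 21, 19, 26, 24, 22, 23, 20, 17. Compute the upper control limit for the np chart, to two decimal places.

p̄ = Σdᵢ / (k·n) = 425 / (20 × 250) = 0.08500
UCL = np̄ + 3·√(np̄(1−p̄)) = 21.2500 + 3 × √(21.2500×0.91500) = 21.2500 + 3 × 4.4095 = 34.4785

34.48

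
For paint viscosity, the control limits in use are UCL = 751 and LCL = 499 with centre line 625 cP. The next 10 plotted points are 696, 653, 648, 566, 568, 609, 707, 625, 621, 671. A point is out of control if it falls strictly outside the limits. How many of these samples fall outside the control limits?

All 10 points lie within [499, 751].

0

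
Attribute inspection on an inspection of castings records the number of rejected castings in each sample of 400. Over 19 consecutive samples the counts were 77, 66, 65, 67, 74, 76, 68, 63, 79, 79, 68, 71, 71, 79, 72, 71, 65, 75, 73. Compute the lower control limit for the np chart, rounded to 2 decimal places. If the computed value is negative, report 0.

p̄ = Σdᵢ / (k·n) = 1359 / (19 × 400) = 0.17882
LCL = np̄ − 3·√(np̄(1−p̄)) = 71.5263 − 3 × 7.6640 = 48.5344

48.53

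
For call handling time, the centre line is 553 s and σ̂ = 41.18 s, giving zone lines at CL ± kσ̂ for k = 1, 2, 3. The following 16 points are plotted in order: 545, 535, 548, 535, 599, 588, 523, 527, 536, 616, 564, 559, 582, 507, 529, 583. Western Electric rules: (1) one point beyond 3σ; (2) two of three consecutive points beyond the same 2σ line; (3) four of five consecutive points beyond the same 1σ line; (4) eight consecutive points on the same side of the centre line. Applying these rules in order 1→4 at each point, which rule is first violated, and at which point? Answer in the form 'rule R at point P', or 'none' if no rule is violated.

none

Zone of each point (C = within 1σ̂, B = 1σ̂–2σ̂, A = 2σ̂–3σ̂, * = beyond 3σ̂; sign = side of CL): 1:-C, 2:-C, 3:-C, 4:-C, 5:+B, 6:+C, 7:-C, 8:-C, 9:-C, 10:+B, 11:+C, 12:+C, 13:+C, 14:-B, 15:-C, 16:+C
No rule fires across all 16 points.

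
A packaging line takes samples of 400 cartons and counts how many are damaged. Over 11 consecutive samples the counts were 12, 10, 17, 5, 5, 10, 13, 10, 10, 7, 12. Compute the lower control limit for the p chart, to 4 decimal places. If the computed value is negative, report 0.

0.0017

p̄ = Σdᵢ / (k·n) = 111 / (11 × 400) = 0.02523
LCL = p̄ − 3·√(p̄(1−p̄)/n) = 0.02523 − 3 × 0.00784 = 0.00171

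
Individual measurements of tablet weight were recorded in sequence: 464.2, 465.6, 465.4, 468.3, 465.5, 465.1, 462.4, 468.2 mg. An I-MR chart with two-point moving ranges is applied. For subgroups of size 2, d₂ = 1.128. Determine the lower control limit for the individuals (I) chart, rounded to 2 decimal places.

459.43

X̄ = (464.2 + 465.6 + 465.4 + 468.3 + 465.5 + 465.1 + 462.4 + 468.2) / 8 = 465.5875
Moving ranges: 1.4, 0.2, 2.9, 2.8, 0.4, 2.7, 5.8; M̄R̄ = 16.2000 / 7 = 2.3143
LCL = X̄ − 3·M̄R̄/d₂ = 465.5875 − 3 × 2.3143 / 1.128 = 459.4325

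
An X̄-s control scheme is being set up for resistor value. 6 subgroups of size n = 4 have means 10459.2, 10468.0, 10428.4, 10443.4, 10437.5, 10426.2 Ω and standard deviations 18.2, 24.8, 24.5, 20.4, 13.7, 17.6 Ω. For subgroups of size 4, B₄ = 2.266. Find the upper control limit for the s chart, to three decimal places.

45.018

s̄ = (18.2 + 24.8 + 24.5 + 20.4 + 13.7 + 17.6) / 6 = 19.8667
UCL_s = B₄·s̄ = 2.266 × 19.8667 = 45.0179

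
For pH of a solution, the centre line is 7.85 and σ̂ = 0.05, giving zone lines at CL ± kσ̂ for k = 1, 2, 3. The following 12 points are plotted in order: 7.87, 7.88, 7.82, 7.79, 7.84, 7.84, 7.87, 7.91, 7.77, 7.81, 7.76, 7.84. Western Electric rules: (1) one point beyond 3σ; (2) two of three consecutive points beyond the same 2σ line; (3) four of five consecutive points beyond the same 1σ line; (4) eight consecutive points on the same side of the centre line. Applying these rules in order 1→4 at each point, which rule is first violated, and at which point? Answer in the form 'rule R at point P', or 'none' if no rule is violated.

none

Zone of each point (C = within 1σ̂, B = 1σ̂–2σ̂, A = 2σ̂–3σ̂, * = beyond 3σ̂; sign = side of CL): 1:+C, 2:+C, 3:-C, 4:-B, 5:-C, 6:-C, 7:+C, 8:+B, 9:-B, 10:-C, 11:-B, 12:-C
No rule fires across all 12 points.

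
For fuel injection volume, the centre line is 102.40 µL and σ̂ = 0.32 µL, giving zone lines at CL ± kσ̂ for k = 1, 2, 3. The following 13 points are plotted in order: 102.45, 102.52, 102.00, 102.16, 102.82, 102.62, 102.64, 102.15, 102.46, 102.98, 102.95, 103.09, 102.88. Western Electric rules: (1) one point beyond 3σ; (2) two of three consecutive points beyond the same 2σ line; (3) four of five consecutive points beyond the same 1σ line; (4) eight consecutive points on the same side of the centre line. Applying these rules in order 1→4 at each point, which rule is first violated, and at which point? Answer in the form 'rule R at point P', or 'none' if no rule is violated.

rule 3 at point 13

Zone of each point (C = within 1σ̂, B = 1σ̂–2σ̂, A = 2σ̂–3σ̂, * = beyond 3σ̂; sign = side of CL): 1:+C, 2:+C, 3:-B, 4:-C, 5:+B, 6:+C, 7:+C, 8:-C, 9:+C, 10:+B, 11:+B, 12:+A, 13:+B
Rule 3 (four of five consecutive points beyond the same 1σ limit) is satisfied at point 13.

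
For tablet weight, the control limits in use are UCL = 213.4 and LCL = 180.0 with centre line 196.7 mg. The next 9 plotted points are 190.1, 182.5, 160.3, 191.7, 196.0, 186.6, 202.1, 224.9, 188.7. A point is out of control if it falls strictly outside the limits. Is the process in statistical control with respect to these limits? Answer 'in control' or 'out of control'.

Compare each point to [180.0, 213.4]: sample 3 = 160.3 < LCL; sample 8 = 224.9 > UCL.

out of control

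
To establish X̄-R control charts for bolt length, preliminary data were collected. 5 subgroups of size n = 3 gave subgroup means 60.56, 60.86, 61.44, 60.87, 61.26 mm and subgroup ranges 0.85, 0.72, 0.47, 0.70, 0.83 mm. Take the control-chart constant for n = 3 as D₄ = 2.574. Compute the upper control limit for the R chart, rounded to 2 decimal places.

1.84

R̄ = (0.85 + 0.72 + 0.47 + 0.70 + 0.83) / 5 = 3.5700 / 5 = 0.7140
UCL_R = D₄·R̄ = 2.574 × 0.7140 = 1.8378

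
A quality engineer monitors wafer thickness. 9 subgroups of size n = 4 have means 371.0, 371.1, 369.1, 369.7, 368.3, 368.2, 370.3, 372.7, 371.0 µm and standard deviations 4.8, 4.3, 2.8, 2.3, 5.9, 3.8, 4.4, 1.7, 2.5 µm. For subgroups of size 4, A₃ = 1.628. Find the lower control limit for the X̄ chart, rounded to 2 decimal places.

X̄̄ = (371.0 + 371.1 + 369.1 + 369.7 + 368.3 + 368.2 + 370.3 + 372.7 + 371.0) / 9 = 370.1556
s̄ = (4.8 + 4.3 + 2.8 + 2.3 + 5.9 + 3.8 + 4.4 + 1.7 + 2.5) / 9 = 3.6111
LCL = X̄̄ − A₃·s̄ = 370.1556 − 1.628 × 3.6111 = 364.2767

364.28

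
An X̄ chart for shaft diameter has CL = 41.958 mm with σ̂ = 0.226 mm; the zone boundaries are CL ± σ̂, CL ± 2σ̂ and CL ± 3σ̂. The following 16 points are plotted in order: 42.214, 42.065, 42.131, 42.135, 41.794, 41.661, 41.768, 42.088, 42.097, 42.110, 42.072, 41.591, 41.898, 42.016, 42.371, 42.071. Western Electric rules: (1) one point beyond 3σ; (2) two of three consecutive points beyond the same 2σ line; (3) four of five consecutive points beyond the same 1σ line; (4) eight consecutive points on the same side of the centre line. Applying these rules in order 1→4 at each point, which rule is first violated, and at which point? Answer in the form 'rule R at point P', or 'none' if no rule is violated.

none

Zone of each point (C = within 1σ̂, B = 1σ̂–2σ̂, A = 2σ̂–3σ̂, * = beyond 3σ̂; sign = side of CL): 1:+B, 2:+C, 3:+C, 4:+C, 5:-C, 6:-B, 7:-C, 8:+C, 9:+C, 10:+C, 11:+C, 12:-B, 13:-C, 14:+C, 15:+B, 16:+C
No rule fires across all 16 points.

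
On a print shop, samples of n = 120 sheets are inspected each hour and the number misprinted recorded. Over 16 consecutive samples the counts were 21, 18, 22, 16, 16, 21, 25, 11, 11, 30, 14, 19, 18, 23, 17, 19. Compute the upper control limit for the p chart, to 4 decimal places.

0.2563

p̄ = Σdᵢ / (k·n) = 301 / (16 × 120) = 0.15677
UCL = p̄ + 3·√(p̄(1−p̄)/n) = 0.15677 + 3 × √(0.15677×0.84323/120) = 0.15677 + 3 × 0.03319 = 0.25634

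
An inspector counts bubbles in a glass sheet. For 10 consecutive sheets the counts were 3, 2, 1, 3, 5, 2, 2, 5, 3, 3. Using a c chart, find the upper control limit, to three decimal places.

c̄ = (3 + 2 + 1 + 3 + 5 + 2 + 2 + 5 + 3 + 3) / 10 = 29 / 10 = 2.9000
UCL = c̄ + 3√c̄ = 2.9000 + 3 × √2.9000 = 2.9000 + 3 × 1.7029 = 8.0088

8.009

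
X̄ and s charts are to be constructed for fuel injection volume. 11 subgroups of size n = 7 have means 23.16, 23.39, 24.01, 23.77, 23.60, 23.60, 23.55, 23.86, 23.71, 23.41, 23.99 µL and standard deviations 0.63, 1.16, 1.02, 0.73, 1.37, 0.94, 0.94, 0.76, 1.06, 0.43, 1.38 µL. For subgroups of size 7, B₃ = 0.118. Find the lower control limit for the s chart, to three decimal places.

s̄ = (0.63 + 1.16 + 1.02 + 0.73 + 1.37 + 0.94 + 0.94 + 0.76 + 1.06 + 0.43 + 1.38) / 11 = 0.9473
LCL_s = B₃·s̄ = 0.118 × 0.9473 = 0.1118

0.112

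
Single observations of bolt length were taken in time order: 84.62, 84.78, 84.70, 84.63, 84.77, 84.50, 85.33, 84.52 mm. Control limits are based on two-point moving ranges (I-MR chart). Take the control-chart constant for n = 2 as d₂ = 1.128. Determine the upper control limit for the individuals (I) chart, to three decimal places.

X̄ = (84.62 + 84.78 + 84.70 + 84.63 + 84.77 + 84.50 + 85.33 + 84.52) / 8 = 84.7313
Moving ranges: 0.16, 0.08, 0.07, 0.14, 0.27, 0.83, 0.81; M̄R̄ = 2.3600 / 7 = 0.3371
UCL = X̄ + 3·M̄R̄/d₂ = 84.7313 + 3 × 0.3371 / 1.128 = 85.6279

85.628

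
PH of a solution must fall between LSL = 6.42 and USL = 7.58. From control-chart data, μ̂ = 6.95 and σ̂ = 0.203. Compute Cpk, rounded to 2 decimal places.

0.87

Cpu = (USL − μ̂) / (3σ̂) = (7.58 − 6.95) / (3 × 0.203) = 1.0345; Cpl = (μ̂ − LSL) / (3σ̂) = (6.95 − 6.42) / (3 × 0.203) = 0.8703; Cpk = min(Cpu, Cpl) = 0.8703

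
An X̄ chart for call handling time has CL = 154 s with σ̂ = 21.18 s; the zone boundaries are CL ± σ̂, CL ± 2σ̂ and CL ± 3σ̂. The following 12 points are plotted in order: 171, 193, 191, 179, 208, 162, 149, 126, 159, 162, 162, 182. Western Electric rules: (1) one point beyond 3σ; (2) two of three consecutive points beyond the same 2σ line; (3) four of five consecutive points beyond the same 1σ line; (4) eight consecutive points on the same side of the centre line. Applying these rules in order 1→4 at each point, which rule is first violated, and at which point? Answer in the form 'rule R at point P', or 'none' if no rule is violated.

rule 3 at point 5

Zone of each point (C = within 1σ̂, B = 1σ̂–2σ̂, A = 2σ̂–3σ̂, * = beyond 3σ̂; sign = side of CL): 1:+C, 2:+B, 3:+B, 4:+B, 5:+A, 6:+C, 7:-C, 8:-B, 9:+C, 10:+C, 11:+C, 12:+B
Rule 3 (four of five consecutive points beyond the same 1σ limit) is satisfied at point 5.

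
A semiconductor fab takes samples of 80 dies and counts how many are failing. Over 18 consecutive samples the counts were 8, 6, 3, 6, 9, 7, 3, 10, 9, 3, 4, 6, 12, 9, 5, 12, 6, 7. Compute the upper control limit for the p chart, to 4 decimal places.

0.1812

p̄ = Σdᵢ / (k·n) = 125 / (18 × 80) = 0.08681
UCL = p̄ + 3·√(p̄(1−p̄)/n) = 0.08681 + 3 × √(0.08681×0.91319/80) = 0.08681 + 3 × 0.03148 = 0.18124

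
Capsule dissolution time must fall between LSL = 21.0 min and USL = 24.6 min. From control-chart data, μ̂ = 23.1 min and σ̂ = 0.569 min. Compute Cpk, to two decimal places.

0.88

Cpu = (USL − μ̂) / (3σ̂) = (24.6 − 23.1) / (3 × 0.569) = 0.8787; Cpl = (μ̂ − LSL) / (3σ̂) = (23.1 − 21.0) / (3 × 0.569) = 1.2302; Cpk = min(Cpu, Cpl) = 0.8787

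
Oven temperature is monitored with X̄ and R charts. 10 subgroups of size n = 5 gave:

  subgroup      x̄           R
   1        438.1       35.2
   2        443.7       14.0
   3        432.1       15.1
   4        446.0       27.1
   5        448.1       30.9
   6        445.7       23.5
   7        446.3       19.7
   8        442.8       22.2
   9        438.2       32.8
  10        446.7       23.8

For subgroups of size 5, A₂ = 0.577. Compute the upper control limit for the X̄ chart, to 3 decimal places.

456.866

X̄̄ = (438.1 + 443.7 + 432.1 + 446.0 + 448.1 + 445.7 + 446.3 + 442.8 + 438.2 + 446.7) / 10 = 4427.7000 / 10 = 442.7700
R̄ = (35.2 + 14.0 + 15.1 + 27.1 + 30.9 + 23.5 + 19.7 + 22.2 + 32.8 + 23.8) / 10 = 244.3000 / 10 = 24.4300
UCL = X̄̄ + A₂·R̄ = 442.7700 + 0.577 × 24.4300 = 456.8661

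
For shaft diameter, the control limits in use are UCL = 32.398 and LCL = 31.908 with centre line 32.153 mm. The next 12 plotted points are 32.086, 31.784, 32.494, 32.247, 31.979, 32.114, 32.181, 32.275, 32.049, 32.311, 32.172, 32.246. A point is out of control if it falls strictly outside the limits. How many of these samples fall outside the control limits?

2

Compare each point to [31.908, 32.398]: sample 2 = 31.784 < LCL; sample 3 = 32.494 > UCL.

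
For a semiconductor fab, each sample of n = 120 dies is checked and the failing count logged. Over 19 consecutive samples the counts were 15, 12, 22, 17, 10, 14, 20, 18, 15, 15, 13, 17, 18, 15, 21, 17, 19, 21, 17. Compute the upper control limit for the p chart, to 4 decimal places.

p̄ = Σdᵢ / (k·n) = 316 / (19 × 120) = 0.13860
UCL = p̄ + 3·√(p̄(1−p̄)/n) = 0.13860 + 3 × √(0.13860×0.86140/120) = 0.13860 + 3 × 0.03154 = 0.23322

0.2332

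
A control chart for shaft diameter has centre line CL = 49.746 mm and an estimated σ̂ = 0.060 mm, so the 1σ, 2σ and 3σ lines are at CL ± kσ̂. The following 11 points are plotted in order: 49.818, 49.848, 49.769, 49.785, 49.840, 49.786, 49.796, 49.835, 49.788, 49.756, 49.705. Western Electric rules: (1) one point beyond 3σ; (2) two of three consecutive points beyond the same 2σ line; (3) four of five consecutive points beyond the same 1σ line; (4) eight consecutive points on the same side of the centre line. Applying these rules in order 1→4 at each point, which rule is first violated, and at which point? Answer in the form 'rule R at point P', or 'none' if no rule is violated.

Zone of each point (C = within 1σ̂, B = 1σ̂–2σ̂, A = 2σ̂–3σ̂, * = beyond 3σ̂; sign = side of CL): 1:+B, 2:+B, 3:+C, 4:+C, 5:+B, 6:+C, 7:+C, 8:+B, 9:+C, 10:+C, 11:-C
Rule 4 (eight consecutive points on the same side of the centre line) is satisfied at point 8.

rule 4 at point 8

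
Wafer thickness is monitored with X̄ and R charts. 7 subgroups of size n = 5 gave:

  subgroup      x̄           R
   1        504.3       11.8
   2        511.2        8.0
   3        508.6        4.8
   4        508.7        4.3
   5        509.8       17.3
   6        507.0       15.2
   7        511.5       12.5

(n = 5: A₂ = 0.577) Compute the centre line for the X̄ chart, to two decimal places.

X̄̄ = (504.3 + 511.2 + 508.6 + 508.7 + 509.8 + 507.0 + 511.5) / 7 = 3561.1000 / 7 = 508.7286
CL = X̄̄ = 508.7286

508.73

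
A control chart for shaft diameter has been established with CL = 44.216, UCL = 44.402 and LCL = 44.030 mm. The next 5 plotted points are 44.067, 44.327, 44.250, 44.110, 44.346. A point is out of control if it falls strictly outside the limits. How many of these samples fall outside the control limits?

All 5 points lie within [44.030, 44.402].

0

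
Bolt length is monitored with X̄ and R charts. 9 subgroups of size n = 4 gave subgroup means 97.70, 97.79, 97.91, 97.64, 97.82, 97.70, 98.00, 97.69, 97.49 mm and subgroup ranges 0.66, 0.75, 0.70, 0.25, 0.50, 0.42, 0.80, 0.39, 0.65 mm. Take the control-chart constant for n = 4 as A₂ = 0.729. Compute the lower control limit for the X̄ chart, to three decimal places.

97.334

X̄̄ = (97.70 + 97.79 + 97.91 + 97.64 + 97.82 + 97.70 + 98.00 + 97.69 + 97.49) / 9 = 879.7400 / 9 = 97.7489
R̄ = (0.66 + 0.75 + 0.70 + 0.25 + 0.50 + 0.42 + 0.80 + 0.39 + 0.65) / 9 = 5.1200 / 9 = 0.5689
LCL = X̄̄ − A₂·R̄ = 97.7489 − 0.729 × 0.5689 = 97.3342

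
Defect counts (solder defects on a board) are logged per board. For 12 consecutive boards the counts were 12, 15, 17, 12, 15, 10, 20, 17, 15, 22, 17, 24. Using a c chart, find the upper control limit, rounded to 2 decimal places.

28.46

c̄ = (12 + 15 + 17 + 12 + 15 + 10 + 20 + 17 + 15 + 22 + 17 + 24) / 12 = 196 / 12 = 16.3333
UCL = c̄ + 3√c̄ = 16.3333 + 3 × √16.3333 = 16.3333 + 3 × 4.0415 = 28.4577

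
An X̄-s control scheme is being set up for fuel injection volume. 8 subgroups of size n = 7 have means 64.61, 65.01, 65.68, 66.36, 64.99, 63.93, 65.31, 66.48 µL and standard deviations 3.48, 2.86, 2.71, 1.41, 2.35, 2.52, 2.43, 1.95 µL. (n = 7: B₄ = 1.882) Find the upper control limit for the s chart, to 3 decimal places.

4.637

s̄ = (3.48 + 2.86 + 2.71 + 1.41 + 2.35 + 2.52 + 2.43 + 1.95) / 8 = 2.4638
UCL_s = B₄·s̄ = 1.882 × 2.4638 = 4.6368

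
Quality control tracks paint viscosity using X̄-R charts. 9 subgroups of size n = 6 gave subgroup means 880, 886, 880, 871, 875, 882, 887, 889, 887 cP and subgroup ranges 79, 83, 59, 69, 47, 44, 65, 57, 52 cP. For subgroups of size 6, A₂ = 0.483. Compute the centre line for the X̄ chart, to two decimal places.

881.89

X̄̄ = (880 + 886 + 880 + 871 + 875 + 882 + 887 + 889 + 887) / 9 = 7937.0000 / 9 = 881.8889
CL = X̄̄ = 881.8889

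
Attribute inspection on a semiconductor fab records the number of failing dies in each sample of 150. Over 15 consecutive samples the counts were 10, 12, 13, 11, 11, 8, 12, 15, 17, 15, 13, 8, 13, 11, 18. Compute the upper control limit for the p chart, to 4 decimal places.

0.1507

p̄ = Σdᵢ / (k·n) = 187 / (15 × 150) = 0.08311
UCL = p̄ + 3·√(p̄(1−p̄)/n) = 0.08311 + 3 × √(0.08311×0.91689/150) = 0.08311 + 3 × 0.02254 = 0.15073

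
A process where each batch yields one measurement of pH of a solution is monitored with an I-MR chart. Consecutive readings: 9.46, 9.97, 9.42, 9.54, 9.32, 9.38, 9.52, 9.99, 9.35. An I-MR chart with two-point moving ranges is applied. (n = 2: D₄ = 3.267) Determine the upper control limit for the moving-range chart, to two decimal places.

1.11

Moving ranges: 0.51, 0.55, 0.12, 0.22, 0.06, 0.14, 0.47, 0.64; M̄R̄ = 2.7100 / 8 = 0.3387
UCL_MR = D₄·M̄R̄ = 3.267 × 0.3387 = 1.1067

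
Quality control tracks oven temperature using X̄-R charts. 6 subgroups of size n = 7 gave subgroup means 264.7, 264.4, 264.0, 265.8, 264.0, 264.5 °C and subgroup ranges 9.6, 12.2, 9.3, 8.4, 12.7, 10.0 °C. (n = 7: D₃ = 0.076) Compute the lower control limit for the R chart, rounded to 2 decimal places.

R̄ = (9.6 + 12.2 + 9.3 + 8.4 + 12.7 + 10.0) / 6 = 62.2000 / 6 = 10.3667
LCL_R = D₃·R̄ = 0.076 × 10.3667 = 0.7879

0.79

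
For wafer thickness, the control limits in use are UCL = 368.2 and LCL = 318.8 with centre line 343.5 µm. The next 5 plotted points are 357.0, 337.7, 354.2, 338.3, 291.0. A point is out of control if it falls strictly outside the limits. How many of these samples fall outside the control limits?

1

Compare each point to [318.8, 368.2]: sample 5 = 291.0 < LCL.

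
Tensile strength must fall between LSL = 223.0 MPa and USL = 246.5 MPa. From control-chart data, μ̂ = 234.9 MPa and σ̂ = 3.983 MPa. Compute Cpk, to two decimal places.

0.97

Cpu = (USL − μ̂) / (3σ̂) = (246.5 − 234.9) / (3 × 3.983) = 0.9708; Cpl = (μ̂ − LSL) / (3σ̂) = (234.9 − 223.0) / (3 × 3.983) = 0.9959; Cpk = min(Cpu, Cpl) = 0.9708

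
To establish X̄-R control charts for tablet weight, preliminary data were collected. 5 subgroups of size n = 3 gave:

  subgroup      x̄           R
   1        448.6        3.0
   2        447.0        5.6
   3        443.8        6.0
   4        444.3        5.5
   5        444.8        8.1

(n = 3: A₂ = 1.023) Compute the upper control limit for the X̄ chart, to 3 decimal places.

451.470

X̄̄ = (448.6 + 447.0 + 443.8 + 444.3 + 444.8) / 5 = 2228.5000 / 5 = 445.7000
R̄ = (3.0 + 5.6 + 6.0 + 5.5 + 8.1) / 5 = 28.2000 / 5 = 5.6400
UCL = X̄̄ + A₂·R̄ = 445.7000 + 1.023 × 5.6400 = 451.4697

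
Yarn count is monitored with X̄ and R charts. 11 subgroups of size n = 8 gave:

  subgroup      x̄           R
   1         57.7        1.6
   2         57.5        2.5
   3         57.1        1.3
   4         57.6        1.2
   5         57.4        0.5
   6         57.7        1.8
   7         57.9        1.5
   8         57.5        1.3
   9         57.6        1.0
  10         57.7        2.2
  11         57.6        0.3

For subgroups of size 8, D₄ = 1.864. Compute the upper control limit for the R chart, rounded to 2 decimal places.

2.58

R̄ = (1.6 + 2.5 + 1.3 + 1.2 + 0.5 + 1.8 + 1.5 + 1.3 + 1.0 + 2.2 + 0.3) / 11 = 15.2000 / 11 = 1.3818
UCL_R = D₄·R̄ = 1.864 × 1.3818 = 2.5757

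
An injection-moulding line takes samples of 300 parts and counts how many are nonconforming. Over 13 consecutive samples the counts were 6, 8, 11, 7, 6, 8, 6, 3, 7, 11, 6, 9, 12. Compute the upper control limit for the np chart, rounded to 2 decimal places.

15.91

p̄ = Σdᵢ / (k·n) = 100 / (13 × 300) = 0.02564
UCL = np̄ + 3·√(np̄(1−p̄)) = 7.6923 + 3 × √(7.6923×0.97436) = 7.6923 + 3 × 2.7377 = 15.9054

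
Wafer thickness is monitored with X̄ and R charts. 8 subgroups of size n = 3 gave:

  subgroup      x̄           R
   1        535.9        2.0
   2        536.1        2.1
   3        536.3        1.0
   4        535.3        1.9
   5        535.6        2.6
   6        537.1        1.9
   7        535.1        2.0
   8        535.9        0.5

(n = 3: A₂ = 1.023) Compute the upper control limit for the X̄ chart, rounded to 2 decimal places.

537.70

X̄̄ = (535.9 + 536.1 + 536.3 + 535.3 + 535.6 + 537.1 + 535.1 + 535.9) / 8 = 4287.3000 / 8 = 535.9125
R̄ = (2.0 + 2.1 + 1.0 + 1.9 + 2.6 + 1.9 + 2.0 + 0.5) / 8 = 14.0000 / 8 = 1.7500
UCL = X̄̄ + A₂·R̄ = 535.9125 + 1.023 × 1.7500 = 537.7028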